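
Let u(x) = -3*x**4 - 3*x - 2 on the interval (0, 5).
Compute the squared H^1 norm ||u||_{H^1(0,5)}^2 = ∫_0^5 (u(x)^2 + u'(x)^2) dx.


||u||_{H^1}^2 = 25385380/7

The H^1 norm (squared) on an interval (0, L) is
  ||u||_{H^1}^2 = ∫_0^L u(x)^2 dx + ∫_0^L u'(x)^2 dx.
Compute u'(x) = -12*x**3 - 3.
Then u(x)^2 = 9*x**8 + 18*x**5 + 12*x**4 + 9*x**2 + 12*x + 4 and u'(x)^2 = 144*x**6 + 72*x**3 + 9.
Integrate each monomial from 0 to 5 using ∫_0^5 c·x^n dx = c·5^(n+1)/(n+1):
  ∫_0^5 u(x)^2 dx = ∫_0^5 (9*x^8 + 18*x^5 + 12*x^4 + 9*x^2 + 12*x + 4) dx. Term by term:
    ∫_0^5 9*x^8 dx = 1953125;  ∫_0^5 18*x^5 dx = 46875;  ∫_0^5 12*x^4 dx = 7500;
    ∫_0^5 9*x^2 dx = 375;  ∫_0^5 12*x dx = 150;  ∫_0^5 4 dx = 20.
  Sum: 1953125 + 46875 + 7500 + 375 + 150 + 20 = 2008045.
  ∫_0^5 u'(x)^2 dx = ∫_0^5 (144*x^6 + 72*x^3 + 9) dx. Term by term:
    ∫_0^5 144*x^6 dx = 11250000/7;  ∫_0^5 72*x^3 dx = 11250;  ∫_0^5 9 dx = 45.
  Sum: 11250000/7 + 11250 + 45 = 11329065/7.
Adding: ||u||_{H^1}^2 = 2008045 + 11329065/7 = 25385380/7.


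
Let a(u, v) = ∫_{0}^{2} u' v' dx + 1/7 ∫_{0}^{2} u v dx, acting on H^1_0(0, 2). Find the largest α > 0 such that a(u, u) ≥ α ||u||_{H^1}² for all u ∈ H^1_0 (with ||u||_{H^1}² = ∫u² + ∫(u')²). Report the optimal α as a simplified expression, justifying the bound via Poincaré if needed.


α = (4/7 + π^2)/(4 + π^2)

Coercivity of a(·,·) on H^1_0(0, 2) means a(u, u) ≥ α ||u||_{H^1}² for every u ∈ H^1_0.
The interval has length L = 2, and Poincaré/coercivity depend only on L. Here a(u, u) = ∫(u')² + (1/7)·∫u².
Here 0 < c = 1/7 < 1. The condition a(u,u) ≥ α||u||_{H^1}² reads (1−α)∫(u')² ≥ (α−c)∫u². Any admissible α is ≤ 1 (rapidly oscillating u have ∫u²/∫(u')² → 0), and α = 1 would force 0 ≥ (1−c)∫u², impossible since c < 1; so 1−α > 0. By the sharp Poincaré inequality on H^1_0 of an interval of length L, ∫(u')² ≥ (π/L)²∫u² with equality for the first sine mode sin(π(x−x₀)/L) (x₀ the left endpoint), so the inequality holds for all u iff (1−α)(π/L)² ≥ α − c, i.e. α ≤ ((π/L)² + c)/((π/L)² + 1) = (1 + c(L/π)²)/(1 + (L/π)²). With (π/L)² = π^2/4 and c = 1/7, the largest admissible constant is α = ((π/L)² + c)/((π/L)² + 1).
Simplifying, α = (4/7 + π^2)/(4 + π^2).


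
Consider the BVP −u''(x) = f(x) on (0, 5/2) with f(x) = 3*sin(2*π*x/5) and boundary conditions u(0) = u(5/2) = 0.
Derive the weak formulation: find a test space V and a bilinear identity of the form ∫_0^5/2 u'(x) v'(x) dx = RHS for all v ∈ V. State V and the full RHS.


V = H^1_0(0, 5/2) (so v(0) = v(5/2) = 0); weak form: ∫_0^5/2 u'v' dx = ∫_0^5/2 (3*sin(2*π*x/5)) v dx for all v ∈ V.

Multiply both sides by a test function v and integrate from 0 to 5/2:
  ∫_0^5/2 −u''(x) v(x) dx = ∫_0^5/2 f(x) v(x) dx.
Integrate the LHS by parts once:
  ∫_0^5/2 −u'' v dx = −[u'(x) v(x)]_0^5/2 + ∫_0^5/2 u'(x) v'(x) dx.
Thus ∫_0^5/2 u'(x) v'(x) dx = ∫_0^5/2 f(x) v(x) dx + [u'(x) v(x)]_0^5/2.
Choose V so that boundary terms are either known or forced to vanish.
u is Dirichlet: u(0) = u(5/2) = 0. Let V = H^1_0(0, 5/2); then v(0) = v(5/2) = 0, and [u' v]_0^5/2 = 0.
Weak formulation: find u (satisfying any essential BC) such that ∫_0^5/2 u'(x) v'(x) dx = ∫_0^5/2 f v dx for all v ∈ V.
Substituting f(x) = 3*sin(2*π*x/5), the right-hand side is ∫_0^5/2 (3*sin(2*π*x/5)) v dx.


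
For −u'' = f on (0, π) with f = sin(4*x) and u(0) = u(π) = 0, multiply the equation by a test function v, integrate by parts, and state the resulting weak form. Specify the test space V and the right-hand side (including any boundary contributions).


V = H^1_0(0, π) (so v(0) = v(π) = 0); weak form: ∫_0^π u'v' dx = ∫_0^π (sin(4*x)) v dx for all v ∈ V.

Multiply both sides by a test function v and integrate from 0 to π:
  ∫_0^π −u''(x) v(x) dx = ∫_0^π f(x) v(x) dx.
Integrate the LHS by parts once:
  ∫_0^π −u'' v dx = −[u'(x) v(x)]_0^π + ∫_0^π u'(x) v'(x) dx.
Thus ∫_0^π u'(x) v'(x) dx = ∫_0^π f(x) v(x) dx + [u'(x) v(x)]_0^π.
Choose V so that boundary terms are either known or forced to vanish.
u is Dirichlet: u(0) = u(π) = 0. Let V = H^1_0(0, π); then v(0) = v(π) = 0, and [u' v]_0^π = 0.
Weak formulation: find u (satisfying any essential BC) such that ∫_0^π u'(x) v'(x) dx = ∫_0^π f v dx for all v ∈ V.
Substituting f(x) = sin(4*x), the right-hand side is ∫_0^π (sin(4*x)) v dx.


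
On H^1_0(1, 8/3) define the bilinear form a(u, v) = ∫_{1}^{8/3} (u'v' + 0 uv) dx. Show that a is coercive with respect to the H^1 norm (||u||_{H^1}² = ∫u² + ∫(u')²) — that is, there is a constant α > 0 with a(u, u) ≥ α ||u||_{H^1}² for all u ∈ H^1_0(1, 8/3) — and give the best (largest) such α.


α = 9*π^2/(25 + 9*π^2)

Coercivity of a(·,·) on H^1_0(1, 8/3) means a(u, u) ≥ α ||u||_{H^1}² for every u ∈ H^1_0.
The interval has length L = 5/3, and Poincaré/coercivity depend only on L. Here a(u, u) = ∫(u')² + (0)·∫u².
Here c = 0, so a(u,u) = ∫(u')² alone. The condition a(u,u) ≥ α||u||_{H^1}² reads (1−α)∫(u')² ≥ (α−c)∫u². Any admissible α is ≤ 1 (rapidly oscillating u have ∫u²/∫(u')² → 0), and α = 1 would force 0 ≥ (1−c)∫u², impossible since c < 1; so 1−α > 0. By the sharp Poincaré inequality on H^1_0 of an interval of length L, ∫(u')² ≥ (π/L)²∫u² with equality for the first sine mode sin(π(x−x₀)/L) (x₀ the left endpoint), so the inequality holds for all u iff (1−α)(π/L)² ≥ α − c, i.e. α ≤ ((π/L)² + c)/((π/L)² + 1) = (1 + c(L/π)²)/(1 + (L/π)²). (Direct route, valid since c ≤ 0: Poincaré gives c∫u² ≥ c(L/π)²∫(u')², so a(u,u) ≥ (1 + c(L/π)²)∫(u')², while ||u||_{H^1}² ≤ (1 + (L/π)²)∫(u')²; dividing yields the same α.) With (π/L)² = 9*π^2/25 and c = 0, the largest admissible constant is α = ((π/L)² + c)/((π/L)² + 1).
Simplifying, α = 9*π^2/(25 + 9*π^2).


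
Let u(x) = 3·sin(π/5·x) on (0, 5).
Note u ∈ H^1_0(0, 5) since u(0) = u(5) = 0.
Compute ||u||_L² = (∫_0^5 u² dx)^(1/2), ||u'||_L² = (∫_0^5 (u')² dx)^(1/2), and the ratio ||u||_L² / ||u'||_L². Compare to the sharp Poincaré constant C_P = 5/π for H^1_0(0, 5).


||u||_L² / ||u'||_L² = 5/π = C_P.

u(x) = 3·sin(π/5·x), so u'(x) = 3*π*cos(π*x/5)/5.
Writing u(x) = A·sin(kπx/L) with A = 3 and k = 1, use ∫_0^L sin²(kπx/L) dx = L/2 and ∫_0^L cos²(kπx/L) dx = L/2.
u² = 9·sin²(π/5·x) and (u')² = 9*π^2/25·cos²(π/5·x), and each of sin², cos² integrates to L/2 = 5/2 over (0, 5).
∫_0^5 u² dx = 45/2, so ||u||_L² = 3*sqrt(10)/2.
∫_0^5 (u')² dx = 9*π^2/10, so ||u'||_L² = 3*sqrt(10)*π/10.
Ratio ||u||_L² / ||u'||_L² = 5/π.
Sharp Poincaré constant on H^1_0(0, 5) is C_P = L/π = 5/π, achieved by sin(π/5·x).
This is the k = 1 eigenfunction (up to amplitude), so the ratio equals the sharp Poincaré constant exactly.


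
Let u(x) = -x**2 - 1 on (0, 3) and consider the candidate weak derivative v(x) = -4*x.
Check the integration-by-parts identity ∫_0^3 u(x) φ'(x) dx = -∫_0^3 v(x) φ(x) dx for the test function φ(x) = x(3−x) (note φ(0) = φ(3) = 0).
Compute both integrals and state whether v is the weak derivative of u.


LHS = 27/2, RHS = 27. No, v is not the weak derivative of u.

u(x) = -x**2 - 1, classical derivative u'(x) = -2*x.
φ(x) = x(3−x), so φ'(x) = 3 - 2*x.
Note φ(0) = φ(3) = 0, so the boundary term u·φ vanishes.
LHS = ∫_0^3 u(x) φ'(x) dx = ∫_0^3 (2*x^3 - 3*x^2 + 2*x - 3) dx. Term by term:
  ∫_0^3 2*x^3 dx = 81/2;  ∫_0^3 -3*x^2 dx = -27;  ∫_0^3 2*x dx = 9;
  ∫_0^3 -3 dx = -9.
Sum: 81/2 − 27 + 9 − 9 = 27/2.
So LHS = 27/2.
∫_0^3 v(x) φ(x) dx = ∫_0^3 (4*x^3 - 12*x^2) dx. Term by term:
  ∫_0^3 4*x^3 dx = 81;  ∫_0^3 -12*x^2 dx = -108.
Sum: 81 − 108 = -27.
So RHS = -∫_0^3 v(x) φ(x) dx = 27.
LHS − RHS = -27/2 ≠ 0, so the identity fails.
(For a valid weak derivative the identity must hold for EVERY test function, in particular this one. The failure shows v is NOT the weak derivative of u.)
Correct weak derivative would be u'(x) = -2*x.


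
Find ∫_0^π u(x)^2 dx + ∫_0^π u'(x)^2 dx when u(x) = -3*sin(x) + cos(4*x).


||u||_{H^1(0,π)}^2 = 68/5 + 35*π/2

u'(x) = -4*sin(4*x) - 3*cos(x).
Expand u² and (u')² and integrate term by term on (0, π), using: for integers n ≥ 1, ∫_0^π sin²(nx) dx = ∫_0^π cos²(nx) dx = π/2; for n ≠ n', ∫_0^π sin(nx)sin(n'x) dx = ∫_0^π cos(nx)cos(n'x) dx = 0; and by product-to-sum, ∫_0^π sin(nx)cos(n'x) dx = ½∫_0^π [sin((n+n')x) + sin((n−n')x)] dx, which is 0 when n+n' is even and 2n/(n²−n'²) when n+n' is odd (it need not vanish on (0, π)).
  u² squared terms: (-3)²·∫sin(x)² dx = 9·π/2 = 9*π/2;  (1)²·∫cos(4x)² dx = 1·π/2 = π/2.
  u² cross terms: 2·(-3)·(1)·∫sin(x)·cos(4x) dx = -6·(-2/15) = 4/5.
  So ∫_0^π u² dx = 9*π/2 + π/2 + 4/5 = 4/5 + 5*π.
  (u')² squared terms: (-4)²·∫sin(4x)² dx = 16·π/2 = 8*π;  (-3)²·∫cos(x)² dx = 9·π/2 = 9*π/2.
  (u')² cross terms: 2·(-4)·(-3)·∫sin(4x)·cos(x) dx = 24·(8/15) = 64/5.
  So ∫_0^π (u')² dx = 8*π + 9*π/2 + 64/5 = 64/5 + 25*π/2.
||u||_{H^1}^2 = (4/5 + 5*π) + (64/5 + 25*π/2) = 68/5 + 35*π/2.


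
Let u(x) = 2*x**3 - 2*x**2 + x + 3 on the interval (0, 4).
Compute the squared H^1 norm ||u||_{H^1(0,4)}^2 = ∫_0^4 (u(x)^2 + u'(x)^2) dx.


||u||_{H^1}^2 = 1127576/105

The H^1 norm (squared) on an interval (0, L) is
  ||u||_{H^1}^2 = ∫_0^L u(x)^2 dx + ∫_0^L u'(x)^2 dx.
Compute u'(x) = 6*x**2 - 4*x + 1.
Then u(x)^2 = 4*x**6 - 8*x**5 + 8*x**4 + 8*x**3 - 11*x**2 + 6*x + 9 and u'(x)^2 = 36*x**4 - 48*x**3 + 28*x**2 - 8*x + 1.
Integrate each monomial from 0 to 4 using ∫_0^4 c·x^n dx = c·4^(n+1)/(n+1):
  ∫_0^4 u(x)^2 dx = ∫_0^4 (4*x^6 - 8*x^5 + 8*x^4 + 8*x^3 - 11*x^2 + 6*x + 9) dx. Term by term:
    ∫_0^4 4*x^6 dx = 65536/7;  ∫_0^4 -8*x^5 dx = -16384/3;  ∫_0^4 8*x^4 dx = 8192/5;
    ∫_0^4 8*x^3 dx = 512;  ∫_0^4 -11*x^2 dx = -704/3;  ∫_0^4 6*x dx = 48;
    ∫_0^4 9 dx = 36.
  Sum: 65536/7 − 16384/3 + 8192/5 + 512 − 704/3 + 48 + 36 = 206524/35.
  ∫_0^4 u'(x)^2 dx = ∫_0^4 (36*x^4 - 48*x^3 + 28*x^2 - 8*x + 1) dx. Term by term:
    ∫_0^4 36*x^4 dx = 36864/5;  ∫_0^4 -48*x^3 dx = -3072;  ∫_0^4 28*x^2 dx = 1792/3;
    ∫_0^4 -8*x dx = -64;  ∫_0^4 1 dx = 4.
  Sum: 36864/5 − 3072 + 1792/3 − 64 + 4 = 72572/15.
Adding: ||u||_{H^1}^2 = 206524/35 + 72572/15 = 1127576/105.


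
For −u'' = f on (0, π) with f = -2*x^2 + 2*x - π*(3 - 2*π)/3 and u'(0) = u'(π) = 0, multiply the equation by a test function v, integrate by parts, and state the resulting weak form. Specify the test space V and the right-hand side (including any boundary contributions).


V = H^1(0, π) (no boundary constraint on v; u is determined up to an additive constant); weak form: ∫_0^π u'v' dx = ∫_0^π (-2*x^2 + 2*x - π*(3 - 2*π)/3) v dx for all v ∈ V.

Multiply both sides by a test function v and integrate from 0 to π:
  ∫_0^π −u''(x) v(x) dx = ∫_0^π f(x) v(x) dx.
Integrate the LHS by parts once:
  ∫_0^π −u'' v dx = −[u'(x) v(x)]_0^π + ∫_0^π u'(x) v'(x) dx.
Thus ∫_0^π u'(x) v'(x) dx = ∫_0^π f(x) v(x) dx + [u'(x) v(x)]_0^π.
Choose V so that boundary terms are either known or forced to vanish.
u has homogeneous Neumann: u'(0) = u'(π) = 0. So [u' v]_0^π = 0·v(π) − 0·v(0) = 0 for any v; take V = H^1(0, π).
Weak formulation: find u (satisfying any essential BC) such that ∫_0^π u'(x) v'(x) dx = ∫_0^π f v dx for all v ∈ V (homogeneous Neumann, so boundary terms vanish).
Substituting f(x) = -2*x^2 + 2*x - π*(3 - 2*π)/3, the right-hand side is ∫_0^π (-2*x^2 + 2*x - π*(3 - 2*π)/3) v dx.
Compatibility check (pure Neumann): taking v ≡ 1 ∈ V gives 0 = ∫_0^π f dx + (0) − (0), i.e. ∫_0^π f dx must equal u'(0) − u'(π) = 0. Indeed ∫_0^π (-2*x^2 + 2*x - π*(3 - 2*π)/3) dx = 0, so the data are compatible. The solution is then unique only up to an additive constant (fix it e.g. by requiring ∫_0^π u dx = 0).


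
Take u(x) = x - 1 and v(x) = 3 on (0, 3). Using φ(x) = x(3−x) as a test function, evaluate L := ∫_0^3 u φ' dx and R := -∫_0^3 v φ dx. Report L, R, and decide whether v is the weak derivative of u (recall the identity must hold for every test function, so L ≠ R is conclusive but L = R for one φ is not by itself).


LHS = -9/2, RHS = -27/2. No, v is not the weak derivative of u.

u(x) = x - 1, classical derivative u'(x) = 1.
φ(x) = x(3−x), so φ'(x) = 3 - 2*x.
Note φ(0) = φ(3) = 0, so the boundary term u·φ vanishes.
LHS = ∫_0^3 u(x) φ'(x) dx = ∫_0^3 (-2*x^2 + 5*x - 3) dx. Term by term:
  ∫_0^3 -2*x^2 dx = -18;  ∫_0^3 5*x dx = 45/2;  ∫_0^3 -3 dx = -9.
Sum: -18 + 45/2 − 9 = -9/2.
So LHS = -9/2.
∫_0^3 v(x) φ(x) dx = ∫_0^3 (-3*x^2 + 9*x) dx. Term by term:
  ∫_0^3 -3*x^2 dx = -27;  ∫_0^3 9*x dx = 81/2.
Sum: -27 + 81/2 = 27/2.
So RHS = -∫_0^3 v(x) φ(x) dx = -27/2.
LHS − RHS = 9 ≠ 0, so the identity fails.
(For a valid weak derivative the identity must hold for EVERY test function, in particular this one. The failure shows v is NOT the weak derivative of u.)
Correct weak derivative would be u'(x) = 1.


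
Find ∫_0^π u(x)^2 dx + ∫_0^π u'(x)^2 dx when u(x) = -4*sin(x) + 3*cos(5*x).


||u||_{H^1(0,π)}^2 = 133*π

u'(x) = -15*sin(5*x) - 4*cos(x).
Expand u² and (u')² and integrate term by term on (0, π), using: for integers n ≥ 1, ∫_0^π sin²(nx) dx = ∫_0^π cos²(nx) dx = π/2; for n ≠ n', ∫_0^π sin(nx)sin(n'x) dx = ∫_0^π cos(nx)cos(n'x) dx = 0; and by product-to-sum, ∫_0^π sin(nx)cos(n'x) dx = ½∫_0^π [sin((n+n')x) + sin((n−n')x)] dx, which is 0 when n+n' is even and 2n/(n²−n'²) when n+n' is odd (it need not vanish on (0, π)).
  u² squared terms: (-4)²·∫sin(x)² dx = 16·π/2 = 8*π;  (3)²·∫cos(5x)² dx = 9·π/2 = 9*π/2.
  u² cross terms: 2·(-4)·(3)·∫sin(x)·cos(5x) dx = -24·(0) = 0.
  So ∫_0^π u² dx = 8*π + 9*π/2 + 0 = 25*π/2.
  (u')² squared terms: (-15)²·∫sin(5x)² dx = 225·π/2 = 225*π/2;  (-4)²·∫cos(x)² dx = 16·π/2 = 8*π.
  (u')² cross terms: 2·(-15)·(-4)·∫sin(5x)·cos(x) dx = 120·(0) = 0.
  So ∫_0^π (u')² dx = 225*π/2 + 8*π + 0 = 241*π/2.
||u||_{H^1}^2 = (25*π/2) + (241*π/2) = 133*π.


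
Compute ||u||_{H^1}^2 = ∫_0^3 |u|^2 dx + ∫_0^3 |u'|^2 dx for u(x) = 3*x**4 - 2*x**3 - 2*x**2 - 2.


||u||_{H^1}^2 = 2370549/70

The H^1 norm (squared) on an interval (0, L) is
  ||u||_{H^1}^2 = ∫_0^L u(x)^2 dx + ∫_0^L u'(x)^2 dx.
Compute u'(x) = 12*x**3 - 6*x**2 - 4*x.
Then u(x)^2 = 9*x**8 - 12*x**7 - 8*x**6 + 8*x**5 - 8*x**4 + 8*x**3 + 8*x**2 + 4 and u'(x)^2 = 144*x**6 - 144*x**5 - 60*x**4 + 48*x**3 + 16*x**2.
Integrate each monomial from 0 to 3 using ∫_0^3 c·x^n dx = c·3^(n+1)/(n+1):
  ∫_0^3 u(x)^2 dx = ∫_0^3 (9*x^8 - 12*x^7 - 8*x^6 + 8*x^5 - 8*x^4 + 8*x^3 + 8*x^2 + 4) dx. Term by term:
    ∫_0^3 9*x^8 dx = 19683;  ∫_0^3 -12*x^7 dx = -19683/2;  ∫_0^3 -8*x^6 dx = -17496/7;
    ∫_0^3 8*x^5 dx = 972;  ∫_0^3 -8*x^4 dx = -1944/5;  ∫_0^3 8*x^3 dx = 162;
    ∫_0^3 8*x^2 dx = 72;  ∫_0^3 4 dx = 12.
  Sum: 19683 − 19683/2 − 17496/7 + 972 − 1944/5 + 162 + 72 + 12 = 571989/70.
  ∫_0^3 u'(x)^2 dx = ∫_0^3 (144*x^6 - 144*x^5 - 60*x^4 + 48*x^3 + 16*x^2) dx. Term by term:
    ∫_0^3 144*x^6 dx = 314928/7;  ∫_0^3 -144*x^5 dx = -17496;  ∫_0^3 -60*x^4 dx = -2916;
    ∫_0^3 48*x^3 dx = 972;  ∫_0^3 16*x^2 dx = 144.
  Sum: 314928/7 − 17496 − 2916 + 972 + 144 = 179856/7.
Adding: ||u||_{H^1}^2 = 571989/70 + 179856/7 = 2370549/70.


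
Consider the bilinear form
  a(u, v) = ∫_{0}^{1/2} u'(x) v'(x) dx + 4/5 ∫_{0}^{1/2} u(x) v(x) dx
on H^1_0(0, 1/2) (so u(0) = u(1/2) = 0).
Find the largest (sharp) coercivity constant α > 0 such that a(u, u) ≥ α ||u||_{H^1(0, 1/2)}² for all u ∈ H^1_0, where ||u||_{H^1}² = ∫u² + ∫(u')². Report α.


α = 4*(1 + 5*π^2)/(5*(1 + 4*π^2))

Coercivity of a(·,·) on H^1_0(0, 1/2) means a(u, u) ≥ α ||u||_{H^1}² for every u ∈ H^1_0.
The interval has length L = 1/2, and Poincaré/coercivity depend only on L. Here a(u, u) = ∫(u')² + (4/5)·∫u².
Here 0 < c = 4/5 < 1. The condition a(u,u) ≥ α||u||_{H^1}² reads (1−α)∫(u')² ≥ (α−c)∫u². Any admissible α is ≤ 1 (rapidly oscillating u have ∫u²/∫(u')² → 0), and α = 1 would force 0 ≥ (1−c)∫u², impossible since c < 1; so 1−α > 0. By the sharp Poincaré inequality on H^1_0 of an interval of length L, ∫(u')² ≥ (π/L)²∫u² with equality for the first sine mode sin(π(x−x₀)/L) (x₀ the left endpoint), so the inequality holds for all u iff (1−α)(π/L)² ≥ α − c, i.e. α ≤ ((π/L)² + c)/((π/L)² + 1) = (1 + c(L/π)²)/(1 + (L/π)²). With (π/L)² = 4*π^2 and c = 4/5, the largest admissible constant is α = ((π/L)² + c)/((π/L)² + 1).
Simplifying, α = 4*(1 + 5*π^2)/(5*(1 + 4*π^2)).


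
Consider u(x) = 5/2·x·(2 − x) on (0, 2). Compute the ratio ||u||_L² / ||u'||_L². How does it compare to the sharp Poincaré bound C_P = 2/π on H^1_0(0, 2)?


||u||_L² / ||u'||_L² = sqrt(10)/5 < C_P = 2/π.

u(x) = 5/2·x·(2 − x), so u'(x) = 5 - 5*x.
u(x) = 5/2·x·(2 − x) vanishes at x = 0 and x = 2, so u ∈ H^1_0(0, 2). Differentiate via the product rule and integrate the resulting polynomials term by term.
  ∫_0^2 u² dx = ∫_0^2 (25*x^4/4 - 25*x^3 + 25*x^2) dx. Term by term:
    ∫_0^2 25*x^4/4 dx = 40;  ∫_0^2 -25*x^3 dx = -100;  ∫_0^2 25*x^2 dx = 200/3.
  Sum: 40 − 100 + 200/3 = 20/3.
  ∫_0^2 (u')² dx = ∫_0^2 (25*x^2 - 50*x + 25) dx. Term by term:
    ∫_0^2 25*x^2 dx = 200/3;  ∫_0^2 -50*x dx = -100;  ∫_0^2 25 dx = 50.
  Sum: 200/3 − 100 + 50 = 50/3.
∫_0^2 u² dx = 20/3, so ||u||_L² = 2*sqrt(15)/3.
∫_0^2 (u')² dx = 50/3, so ||u'||_L² = 5*sqrt(6)/3.
Ratio ||u||_L² / ||u'||_L² = sqrt(10)/5.
Sharp Poincaré constant on H^1_0(0, 2) is C_P = L/π = 2/π, achieved by sin(π/2·x).
A polynomial bump cannot attain the sharp Poincaré constant (only the first sine eigenfunction does), so the ratio is strictly less than C_P, consistent with ||u||_L² ≤ C_P ||u'||_L².


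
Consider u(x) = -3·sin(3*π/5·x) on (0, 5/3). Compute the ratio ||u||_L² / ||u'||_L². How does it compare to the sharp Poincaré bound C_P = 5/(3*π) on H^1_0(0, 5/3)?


||u||_L² / ||u'||_L² = 5/(3*π) = C_P.

u(x) = -3·sin(3*π/5·x), so u'(x) = -9*π*cos(3*π*x/5)/5.
Writing u(x) = A·sin(kπx/L) with A = -3 and k = 1, use ∫_0^L sin²(kπx/L) dx = L/2 and ∫_0^L cos²(kπx/L) dx = L/2.
u² = 9·sin²(3*π/5·x) and (u')² = 81*π^2/25·cos²(3*π/5·x), and each of sin², cos² integrates to L/2 = 5/6 over (0, 5/3).
∫_0^5/3 u² dx = 15/2, so ||u||_L² = sqrt(30)/2.
∫_0^5/3 (u')² dx = 27*π^2/10, so ||u'||_L² = 3*sqrt(30)*π/10.
Ratio ||u||_L² / ||u'||_L² = 5/(3*π).
Sharp Poincaré constant on H^1_0(0, 5/3) is C_P = L/π = 5/(3*π), achieved by sin(3*π/5·x).
This is the k = 1 eigenfunction (up to amplitude), so the ratio equals the sharp Poincaré constant exactly.


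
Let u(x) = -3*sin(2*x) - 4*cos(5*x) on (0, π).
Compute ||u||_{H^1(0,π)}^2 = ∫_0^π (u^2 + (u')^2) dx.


||u||_{H^1(0,π)}^2 = -832/7 + 461*π/2

u'(x) = 20*sin(5*x) - 6*cos(2*x).
Expand u² and (u')² and integrate term by term on (0, π), using: for integers n ≥ 1, ∫_0^π sin²(nx) dx = ∫_0^π cos²(nx) dx = π/2; for n ≠ n', ∫_0^π sin(nx)sin(n'x) dx = ∫_0^π cos(nx)cos(n'x) dx = 0; and by product-to-sum, ∫_0^π sin(nx)cos(n'x) dx = ½∫_0^π [sin((n+n')x) + sin((n−n')x)] dx, which is 0 when n+n' is even and 2n/(n²−n'²) when n+n' is odd (it need not vanish on (0, π)).
  u² squared terms: (-4)²·∫cos(5x)² dx = 16·π/2 = 8*π;  (-3)²·∫sin(2x)² dx = 9·π/2 = 9*π/2.
  u² cross terms: 2·(-4)·(-3)·∫cos(5x)·sin(2x) dx = 24·(-4/21) = -32/7.
  So ∫_0^π u² dx = 8*π + 9*π/2 − 32/7 = -32/7 + 25*π/2.
  (u')² squared terms: (-6)²·∫cos(2x)² dx = 36·π/2 = 18*π;  (20)²·∫sin(5x)² dx = 400·π/2 = 200*π.
  (u')² cross terms: 2·(-6)·(20)·∫cos(2x)·sin(5x) dx = -240·(10/21) = -800/7.
  So ∫_0^π (u')² dx = 18*π + 200*π − 800/7 = -800/7 + 218*π.
||u||_{H^1}^2 = (-32/7 + 25*π/2) + (-800/7 + 218*π) = -832/7 + 461*π/2.


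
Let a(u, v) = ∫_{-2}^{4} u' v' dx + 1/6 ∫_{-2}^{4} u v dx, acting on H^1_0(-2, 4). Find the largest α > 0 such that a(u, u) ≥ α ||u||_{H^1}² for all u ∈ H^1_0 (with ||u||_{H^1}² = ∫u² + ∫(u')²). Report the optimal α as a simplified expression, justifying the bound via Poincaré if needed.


α = (6 + π^2)/(π^2 + 36)

Coercivity of a(·,·) on H^1_0(-2, 4) means a(u, u) ≥ α ||u||_{H^1}² for every u ∈ H^1_0.
The interval has length L = 6, and Poincaré/coercivity depend only on L. Here a(u, u) = ∫(u')² + (1/6)·∫u².
Here 0 < c = 1/6 < 1. The condition a(u,u) ≥ α||u||_{H^1}² reads (1−α)∫(u')² ≥ (α−c)∫u². Any admissible α is ≤ 1 (rapidly oscillating u have ∫u²/∫(u')² → 0), and α = 1 would force 0 ≥ (1−c)∫u², impossible since c < 1; so 1−α > 0. By the sharp Poincaré inequality on H^1_0 of an interval of length L, ∫(u')² ≥ (π/L)²∫u² with equality for the first sine mode sin(π(x−x₀)/L) (x₀ the left endpoint), so the inequality holds for all u iff (1−α)(π/L)² ≥ α − c, i.e. α ≤ ((π/L)² + c)/((π/L)² + 1) = (1 + c(L/π)²)/(1 + (L/π)²). With (π/L)² = π^2/36 and c = 1/6, the largest admissible constant is α = ((π/L)² + c)/((π/L)² + 1).
Simplifying, α = (6 + π^2)/(π^2 + 36).


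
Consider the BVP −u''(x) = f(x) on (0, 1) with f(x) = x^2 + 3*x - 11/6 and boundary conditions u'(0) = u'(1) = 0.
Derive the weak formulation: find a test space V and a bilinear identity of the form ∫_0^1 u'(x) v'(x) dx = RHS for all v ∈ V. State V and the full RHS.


V = H^1(0, 1) (no boundary constraint on v; u is determined up to an additive constant); weak form: ∫_0^1 u'v' dx = ∫_0^1 (x^2 + 3*x - 11/6) v dx for all v ∈ V.

Multiply both sides by a test function v and integrate from 0 to 1:
  ∫_0^1 −u''(x) v(x) dx = ∫_0^1 f(x) v(x) dx.
Integrate the LHS by parts once:
  ∫_0^1 −u'' v dx = −[u'(x) v(x)]_0^1 + ∫_0^1 u'(x) v'(x) dx.
Thus ∫_0^1 u'(x) v'(x) dx = ∫_0^1 f(x) v(x) dx + [u'(x) v(x)]_0^1.
Choose V so that boundary terms are either known or forced to vanish.
u has homogeneous Neumann: u'(0) = u'(1) = 0. So [u' v]_0^1 = 0·v(1) − 0·v(0) = 0 for any v; take V = H^1(0, 1).
Weak formulation: find u (satisfying any essential BC) such that ∫_0^1 u'(x) v'(x) dx = ∫_0^1 f v dx for all v ∈ V (homogeneous Neumann, so boundary terms vanish).
Substituting f(x) = x^2 + 3*x - 11/6, the right-hand side is ∫_0^1 (x^2 + 3*x - 11/6) v dx.
Compatibility check (pure Neumann): taking v ≡ 1 ∈ V gives 0 = ∫_0^1 f dx + (0) − (0), i.e. ∫_0^1 f dx must equal u'(0) − u'(1) = 0. Indeed ∫_0^1 (x^2 + 3*x - 11/6) dx = 0, so the data are compatible. The solution is then unique only up to an additive constant (fix it e.g. by requiring ∫_0^1 u dx = 0).


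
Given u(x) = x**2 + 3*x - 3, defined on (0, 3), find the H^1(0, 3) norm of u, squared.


||u||_{H^1}^2 = 2601/10

The H^1 norm (squared) on an interval (0, L) is
  ||u||_{H^1}^2 = ∫_0^L u(x)^2 dx + ∫_0^L u'(x)^2 dx.
Compute u'(x) = 2*x + 3.
Then u(x)^2 = x**4 + 6*x**3 + 3*x**2 - 18*x + 9 and u'(x)^2 = 4*x**2 + 12*x + 9.
Integrate each monomial from 0 to 3 using ∫_0^3 c·x^n dx = c·3^(n+1)/(n+1):
  ∫_0^3 u(x)^2 dx = ∫_0^3 (x^4 + 6*x^3 + 3*x^2 - 18*x + 9) dx. Term by term:
    ∫_0^3 x^4 dx = 243/5;  ∫_0^3 6*x^3 dx = 243/2;  ∫_0^3 3*x^2 dx = 27;
    ∫_0^3 -18*x dx = -81;  ∫_0^3 9 dx = 27.
  Sum: 243/5 + 243/2 + 27 − 81 + 27 = 1431/10.
  ∫_0^3 u'(x)^2 dx = ∫_0^3 (4*x^2 + 12*x + 9) dx. Term by term:
    ∫_0^3 4*x^2 dx = 36;  ∫_0^3 12*x dx = 54;  ∫_0^3 9 dx = 27.
  Sum: 36 + 54 + 27 = 117.
Adding: ||u||_{H^1}^2 = 1431/10 + 117 = 2601/10.


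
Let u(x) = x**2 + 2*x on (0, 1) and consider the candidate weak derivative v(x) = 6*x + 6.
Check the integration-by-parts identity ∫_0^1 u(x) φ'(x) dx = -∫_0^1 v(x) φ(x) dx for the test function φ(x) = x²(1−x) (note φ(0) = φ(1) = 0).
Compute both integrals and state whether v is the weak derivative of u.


LHS = -4/15, RHS = -4/5. No, v is not the weak derivative of u.

u(x) = x**2 + 2*x, classical derivative u'(x) = 2*x + 2.
φ(x) = x²(1−x), so φ'(x) = x*(2 - 3*x).
Note φ(0) = φ(1) = 0, so the boundary term u·φ vanishes.
LHS = ∫_0^1 u(x) φ'(x) dx = ∫_0^1 (-3*x^4 - 4*x^3 + 4*x^2) dx. Term by term:
  ∫_0^1 -3*x^4 dx = -3/5;  ∫_0^1 -4*x^3 dx = -1;  ∫_0^1 4*x^2 dx = 4/3.
Sum: -3/5 − 1 + 4/3 = -4/15.
So LHS = -4/15.
∫_0^1 v(x) φ(x) dx = ∫_0^1 (-6*x^4 + 6*x^2) dx. Term by term:
  ∫_0^1 -6*x^4 dx = -6/5;  ∫_0^1 6*x^2 dx = 2.
Sum: -6/5 + 2 = 4/5.
So RHS = -∫_0^1 v(x) φ(x) dx = -4/5.
LHS − RHS = 8/15 ≠ 0, so the identity fails.
(For a valid weak derivative the identity must hold for EVERY test function, in particular this one. The failure shows v is NOT the weak derivative of u.)
Correct weak derivative would be u'(x) = 2*x + 2.


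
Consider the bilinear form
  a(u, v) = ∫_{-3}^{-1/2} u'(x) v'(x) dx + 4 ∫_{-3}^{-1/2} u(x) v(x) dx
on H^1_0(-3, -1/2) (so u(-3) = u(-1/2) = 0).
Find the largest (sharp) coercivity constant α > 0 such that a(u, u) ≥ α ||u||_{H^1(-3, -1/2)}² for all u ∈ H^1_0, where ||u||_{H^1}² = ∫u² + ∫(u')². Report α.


α = 1

Coercivity of a(·,·) on H^1_0(-3, -1/2) means a(u, u) ≥ α ||u||_{H^1}² for every u ∈ H^1_0.
The interval has length L = 5/2, and Poincaré/coercivity depend only on L. Here a(u, u) = ∫(u')² + (4)·∫u².
Here c = 4 ≥ 1, so a(u,u) = ∫(u')² + c∫u² ≥ ∫(u')² + ∫u² = ||u||_{H^1}², i.e. α = 1 works. No larger α is possible: a(u,u) ≥ α||u||_{H^1}² means (1−α)∫(u')² ≥ (α−c)∫u², and for the modes u_n = sin(nπ(x−x₀)/L) (x₀ the left endpoint) one has ∫u_n²/∫(u_n')² = (L/(nπ))² → 0, so a(u_n,u_n)/||u_n||_{H^1}² → 1. Hence the optimal constant is α = 1.
Therefore α = 1.


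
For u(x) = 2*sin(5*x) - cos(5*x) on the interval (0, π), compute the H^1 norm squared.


||u||_{H^1(0,π)}^2 = 65*π

u'(x) = 5*sin(5*x) + 10*cos(5*x).
Expand u² and (u')² and integrate term by term on (0, π), using: for integers n ≥ 1, ∫_0^π sin²(nx) dx = ∫_0^π cos²(nx) dx = π/2; for n ≠ n', ∫_0^π sin(nx)sin(n'x) dx = ∫_0^π cos(nx)cos(n'x) dx = 0; and by product-to-sum, ∫_0^π sin(nx)cos(n'x) dx = ½∫_0^π [sin((n+n')x) + sin((n−n')x)] dx, which is 0 when n+n' is even and 2n/(n²−n'²) when n+n' is odd (it need not vanish on (0, π)).
  u² squared terms: (-1)²·∫cos(5x)² dx = 1·π/2 = π/2;  (2)²·∫sin(5x)² dx = 4·π/2 = 2*π.
  u² cross terms: 2·(-1)·(2)·∫cos(5x)·sin(5x) dx = -4·(0) = 0.
  So ∫_0^π u² dx = π/2 + 2*π + 0 = 5*π/2.
  (u')² squared terms: (5)²·∫sin(5x)² dx = 25·π/2 = 25*π/2;  (10)²·∫cos(5x)² dx = 100·π/2 = 50*π.
  (u')² cross terms: 2·(5)·(10)·∫sin(5x)·cos(5x) dx = 100·(0) = 0.
  So ∫_0^π (u')² dx = 25*π/2 + 50*π + 0 = 125*π/2.
||u||_{H^1}^2 = (5*π/2) + (125*π/2) = 65*π.


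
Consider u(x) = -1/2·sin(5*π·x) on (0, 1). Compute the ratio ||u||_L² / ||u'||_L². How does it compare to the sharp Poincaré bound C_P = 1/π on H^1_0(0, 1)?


||u||_L² / ||u'||_L² = 1/(5*π) < C_P = 1/π.

u(x) = -1/2·sin(5*π·x), so u'(x) = -5*π*cos(5*π*x)/2.
Writing u(x) = A·sin(kπx/L) with A = -1/2 and k = 5, use ∫_0^L sin²(kπx/L) dx = L/2 and ∫_0^L cos²(kπx/L) dx = L/2.
u² = 1/4·sin²(5*π·x) and (u')² = 25*π^2/4·cos²(5*π·x), and each of sin², cos² integrates to L/2 = 1/2 over (0, 1).
∫_0^1 u² dx = 1/8, so ||u||_L² = sqrt(2)/4.
∫_0^1 (u')² dx = 25*π^2/8, so ||u'||_L² = 5*sqrt(2)*π/4.
Ratio ||u||_L² / ||u'||_L² = 1/(5*π).
Sharp Poincaré constant on H^1_0(0, 1) is C_P = L/π = 1/π, achieved by sin(π·x).
This is the k = 5 harmonic; the ratio L/(kπ) is strictly less than C_P = L/π, consistent with the sharp inequality ||u||_L² ≤ C_P ||u'||_L².


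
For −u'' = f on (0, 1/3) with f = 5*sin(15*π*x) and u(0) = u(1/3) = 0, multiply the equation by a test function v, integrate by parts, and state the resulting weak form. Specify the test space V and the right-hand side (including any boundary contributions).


V = H^1_0(0, 1/3) (so v(0) = v(1/3) = 0); weak form: ∫_0^1/3 u'v' dx = ∫_0^1/3 (5*sin(15*π*x)) v dx for all v ∈ V.

Multiply both sides by a test function v and integrate from 0 to 1/3:
  ∫_0^1/3 −u''(x) v(x) dx = ∫_0^1/3 f(x) v(x) dx.
Integrate the LHS by parts once:
  ∫_0^1/3 −u'' v dx = −[u'(x) v(x)]_0^1/3 + ∫_0^1/3 u'(x) v'(x) dx.
Thus ∫_0^1/3 u'(x) v'(x) dx = ∫_0^1/3 f(x) v(x) dx + [u'(x) v(x)]_0^1/3.
Choose V so that boundary terms are either known or forced to vanish.
u is Dirichlet: u(0) = u(1/3) = 0. Let V = H^1_0(0, 1/3); then v(0) = v(1/3) = 0, and [u' v]_0^1/3 = 0.
Weak formulation: find u (satisfying any essential BC) such that ∫_0^1/3 u'(x) v'(x) dx = ∫_0^1/3 f v dx for all v ∈ V.
Substituting f(x) = 5*sin(15*π*x), the right-hand side is ∫_0^1/3 (5*sin(15*π*x)) v dx.


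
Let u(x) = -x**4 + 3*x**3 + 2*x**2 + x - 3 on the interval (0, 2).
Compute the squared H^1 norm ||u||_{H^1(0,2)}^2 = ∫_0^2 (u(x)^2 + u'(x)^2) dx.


||u||_{H^1}^2 = 2600/9

The H^1 norm (squared) on an interval (0, L) is
  ||u||_{H^1}^2 = ∫_0^L u(x)^2 dx + ∫_0^L u'(x)^2 dx.
Compute u'(x) = -4*x**3 + 9*x**2 + 4*x + 1.
Then u(x)^2 = x**8 - 6*x**7 + 5*x**6 + 10*x**5 + 16*x**4 - 14*x**3 - 11*x**2 - 6*x + 9 and u'(x)^2 = 16*x**6 - 72*x**5 + 49*x**4 + 64*x**3 + 34*x**2 + 8*x + 1.
Integrate each monomial from 0 to 2 using ∫_0^2 c·x^n dx = c·2^(n+1)/(n+1):
  ∫_0^2 u(x)^2 dx = ∫_0^2 (x^8 - 6*x^7 + 5*x^6 + 10*x^5 + 16*x^4 - 14*x^3 - 11*x^2 - 6*x + 9) dx. Term by term:
    ∫_0^2 x^8 dx = 512/9;  ∫_0^2 -6*x^7 dx = -192;  ∫_0^2 5*x^6 dx = 640/7;
    ∫_0^2 10*x^5 dx = 320/3;  ∫_0^2 16*x^4 dx = 512/5;  ∫_0^2 -14*x^3 dx = -56;
    ∫_0^2 -11*x^2 dx = -88/3;  ∫_0^2 -6*x dx = -12;  ∫_0^2 9 dx = 18.
  Sum: 512/9 − 192 + 640/7 + 320/3 + 512/5 − 56 − 88/3 − 12 + 18 = 27106/315.
  ∫_0^2 u'(x)^2 dx = ∫_0^2 (16*x^6 - 72*x^5 + 49*x^4 + 64*x^3 + 34*x^2 + 8*x + 1) dx. Term by term:
    ∫_0^2 16*x^6 dx = 2048/7;  ∫_0^2 -72*x^5 dx = -768;  ∫_0^2 49*x^4 dx = 1568/5;
    ∫_0^2 64*x^3 dx = 256;  ∫_0^2 34*x^2 dx = 272/3;  ∫_0^2 8*x dx = 16;
    ∫_0^2 1 dx = 2.
  Sum: 2048/7 − 768 + 1568/5 + 256 + 272/3 + 16 + 2 = 21298/105.
Adding: ||u||_{H^1}^2 = 27106/315 + 21298/105 = 2600/9.


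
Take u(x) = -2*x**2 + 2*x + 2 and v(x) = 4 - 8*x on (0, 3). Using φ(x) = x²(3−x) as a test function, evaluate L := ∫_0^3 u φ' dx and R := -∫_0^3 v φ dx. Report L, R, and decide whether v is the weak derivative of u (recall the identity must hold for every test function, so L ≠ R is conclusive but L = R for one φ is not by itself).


LHS = 351/10, RHS = 351/5. No, v is not the weak derivative of u.

u(x) = -2*x**2 + 2*x + 2, classical derivative u'(x) = 2 - 4*x.
φ(x) = x²(3−x), so φ'(x) = 3*x*(2 - x).
Note φ(0) = φ(3) = 0, so the boundary term u·φ vanishes.
LHS = ∫_0^3 u(x) φ'(x) dx = ∫_0^3 (6*x^4 - 18*x^3 + 6*x^2 + 12*x) dx. Term by term:
  ∫_0^3 6*x^4 dx = 1458/5;  ∫_0^3 -18*x^3 dx = -729/2;  ∫_0^3 6*x^2 dx = 54;
  ∫_0^3 12*x dx = 54.
Sum: 1458/5 − 729/2 + 54 + 54 = 351/10.
So LHS = 351/10.
∫_0^3 v(x) φ(x) dx = ∫_0^3 (8*x^4 - 28*x^3 + 12*x^2) dx. Term by term:
  ∫_0^3 8*x^4 dx = 1944/5;  ∫_0^3 -28*x^3 dx = -567;  ∫_0^3 12*x^2 dx = 108.
Sum: 1944/5 − 567 + 108 = -351/5.
So RHS = -∫_0^3 v(x) φ(x) dx = 351/5.
LHS − RHS = -351/10 ≠ 0, so the identity fails.
(For a valid weak derivative the identity must hold for EVERY test function, in particular this one. The failure shows v is NOT the weak derivative of u.)
Correct weak derivative would be u'(x) = 2 - 4*x.


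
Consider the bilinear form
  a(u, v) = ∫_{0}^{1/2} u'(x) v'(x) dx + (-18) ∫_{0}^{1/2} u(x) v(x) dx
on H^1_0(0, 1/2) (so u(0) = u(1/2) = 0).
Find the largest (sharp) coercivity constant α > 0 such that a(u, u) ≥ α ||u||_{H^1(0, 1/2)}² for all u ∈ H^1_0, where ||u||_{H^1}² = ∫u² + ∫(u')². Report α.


α = 2*(-9 + 2*π^2)/(1 + 4*π^2)

Coercivity of a(·,·) on H^1_0(0, 1/2) means a(u, u) ≥ α ||u||_{H^1}² for every u ∈ H^1_0.
The interval has length L = 1/2, and Poincaré/coercivity depend only on L. Here a(u, u) = ∫(u')² + (-18)·∫u².
Here c = -18 < 0 with |c| < (π/L)² = 4*π^2, so coercivity still holds. The condition a(u,u) ≥ α||u||_{H^1}² reads (1−α)∫(u')² ≥ (α−c)∫u². Any admissible α is ≤ 1 (rapidly oscillating u have ∫u²/∫(u')² → 0), and α = 1 would force 0 ≥ (1−c)∫u², impossible since c < 1; so 1−α > 0. By the sharp Poincaré inequality on H^1_0 of an interval of length L, ∫(u')² ≥ (π/L)²∫u² with equality for the first sine mode sin(π(x−x₀)/L) (x₀ the left endpoint), so the inequality holds for all u iff (1−α)(π/L)² ≥ α − c, i.e. α ≤ ((π/L)² + c)/((π/L)² + 1) = (1 + c(L/π)²)/(1 + (L/π)²). (Direct route, valid since c ≤ 0: Poincaré gives c∫u² ≥ c(L/π)²∫(u')², so a(u,u) ≥ (1 + c(L/π)²)∫(u')², while ||u||_{H^1}² ≤ (1 + (L/π)²)∫(u')²; dividing yields the same α.) With (π/L)² = 4*π^2 and c = -18, the largest admissible constant is α = ((π/L)² + c)/((π/L)² + 1).
Simplifying, α = 2*(-9 + 2*π^2)/(1 + 4*π^2).


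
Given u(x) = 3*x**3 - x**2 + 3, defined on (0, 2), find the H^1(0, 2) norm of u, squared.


||u||_{H^1}^2 = 59434/105

The H^1 norm (squared) on an interval (0, L) is
  ||u||_{H^1}^2 = ∫_0^L u(x)^2 dx + ∫_0^L u'(x)^2 dx.
Compute u'(x) = 9*x**2 - 2*x.
Then u(x)^2 = 9*x**6 - 6*x**5 + x**4 + 18*x**3 - 6*x**2 + 9 and u'(x)^2 = 81*x**4 - 36*x**3 + 4*x**2.
Integrate each monomial from 0 to 2 using ∫_0^2 c·x^n dx = c·2^(n+1)/(n+1):
  ∫_0^2 u(x)^2 dx = ∫_0^2 (9*x^6 - 6*x^5 + x^4 + 18*x^3 - 6*x^2 + 9) dx. Term by term:
    ∫_0^2 9*x^6 dx = 1152/7;  ∫_0^2 -6*x^5 dx = -64;  ∫_0^2 x^4 dx = 32/5;
    ∫_0^2 18*x^3 dx = 72;  ∫_0^2 -6*x^2 dx = -16;  ∫_0^2 9 dx = 18.
  Sum: 1152/7 − 64 + 32/5 + 72 − 16 + 18 = 6334/35.
  ∫_0^2 u'(x)^2 dx = ∫_0^2 (81*x^4 - 36*x^3 + 4*x^2) dx. Term by term:
    ∫_0^2 81*x^4 dx = 2592/5;  ∫_0^2 -36*x^3 dx = -144;  ∫_0^2 4*x^2 dx = 32/3.
  Sum: 2592/5 − 144 + 32/3 = 5776/15.
Adding: ||u||_{H^1}^2 = 6334/35 + 5776/15 = 59434/105.


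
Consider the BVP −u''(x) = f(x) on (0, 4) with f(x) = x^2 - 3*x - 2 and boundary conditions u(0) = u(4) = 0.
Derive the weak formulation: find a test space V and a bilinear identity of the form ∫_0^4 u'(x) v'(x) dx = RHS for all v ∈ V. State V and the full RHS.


V = H^1_0(0, 4) (so v(0) = v(4) = 0); weak form: ∫_0^4 u'v' dx = ∫_0^4 (x^2 - 3*x - 2) v dx for all v ∈ V.

Multiply both sides by a test function v and integrate from 0 to 4:
  ∫_0^4 −u''(x) v(x) dx = ∫_0^4 f(x) v(x) dx.
Integrate the LHS by parts once:
  ∫_0^4 −u'' v dx = −[u'(x) v(x)]_0^4 + ∫_0^4 u'(x) v'(x) dx.
Thus ∫_0^4 u'(x) v'(x) dx = ∫_0^4 f(x) v(x) dx + [u'(x) v(x)]_0^4.
Choose V so that boundary terms are either known or forced to vanish.
u is Dirichlet: u(0) = u(4) = 0. Let V = H^1_0(0, 4); then v(0) = v(4) = 0, and [u' v]_0^4 = 0.
Weak formulation: find u (satisfying any essential BC) such that ∫_0^4 u'(x) v'(x) dx = ∫_0^4 f v dx for all v ∈ V.
Substituting f(x) = x^2 - 3*x - 2, the right-hand side is ∫_0^4 (x^2 - 3*x - 2) v dx.


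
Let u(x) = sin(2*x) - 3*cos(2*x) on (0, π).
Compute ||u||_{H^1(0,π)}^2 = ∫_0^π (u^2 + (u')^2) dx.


||u||_{H^1(0,π)}^2 = 25*π

u'(x) = 6*sin(2*x) + 2*cos(2*x).
Expand u² and (u')² and integrate term by term on (0, π), using: for integers n ≥ 1, ∫_0^π sin²(nx) dx = ∫_0^π cos²(nx) dx = π/2; for n ≠ n', ∫_0^π sin(nx)sin(n'x) dx = ∫_0^π cos(nx)cos(n'x) dx = 0; and by product-to-sum, ∫_0^π sin(nx)cos(n'x) dx = ½∫_0^π [sin((n+n')x) + sin((n−n')x)] dx, which is 0 when n+n' is even and 2n/(n²−n'²) when n+n' is odd (it need not vanish on (0, π)).
  u² squared terms: (-3)²·∫cos(2x)² dx = 9·π/2 = 9*π/2;  (1)²·∫sin(2x)² dx = 1·π/2 = π/2.
  u² cross terms: 2·(-3)·(1)·∫cos(2x)·sin(2x) dx = -6·(0) = 0.
  So ∫_0^π u² dx = 9*π/2 + π/2 + 0 = 5*π.
  (u')² squared terms: (2)²·∫cos(2x)² dx = 4·π/2 = 2*π;  (6)²·∫sin(2x)² dx = 36·π/2 = 18*π.
  (u')² cross terms: 2·(2)·(6)·∫cos(2x)·sin(2x) dx = 24·(0) = 0.
  So ∫_0^π (u')² dx = 2*π + 18*π + 0 = 20*π.
||u||_{H^1}^2 = (5*π) + (20*π) = 25*π.


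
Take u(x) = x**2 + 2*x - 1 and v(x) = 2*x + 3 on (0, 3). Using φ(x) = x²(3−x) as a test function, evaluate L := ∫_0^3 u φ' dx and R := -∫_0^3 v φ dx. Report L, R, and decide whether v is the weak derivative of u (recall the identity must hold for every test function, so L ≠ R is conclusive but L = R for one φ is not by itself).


LHS = -189/5, RHS = -891/20. No, v is not the weak derivative of u.

u(x) = x**2 + 2*x - 1, classical derivative u'(x) = 2*x + 2.
φ(x) = x²(3−x), so φ'(x) = 3*x*(2 - x).
Note φ(0) = φ(3) = 0, so the boundary term u·φ vanishes.
LHS = ∫_0^3 u(x) φ'(x) dx = ∫_0^3 (-3*x^4 + 15*x^2 - 6*x) dx. Term by term:
  ∫_0^3 -3*x^4 dx = -729/5;  ∫_0^3 15*x^2 dx = 135;  ∫_0^3 -6*x dx = -27.
Sum: -729/5 + 135 − 27 = -189/5.
So LHS = -189/5.
∫_0^3 v(x) φ(x) dx = ∫_0^3 (-2*x^4 + 3*x^3 + 9*x^2) dx. Term by term:
  ∫_0^3 -2*x^4 dx = -486/5;  ∫_0^3 3*x^3 dx = 243/4;  ∫_0^3 9*x^2 dx = 81.
Sum: -486/5 + 243/4 + 81 = 891/20.
So RHS = -∫_0^3 v(x) φ(x) dx = -891/20.
LHS − RHS = 27/4 ≠ 0, so the identity fails.
(For a valid weak derivative the identity must hold for EVERY test function, in particular this one. The failure shows v is NOT the weak derivative of u.)
Correct weak derivative would be u'(x) = 2*x + 2.


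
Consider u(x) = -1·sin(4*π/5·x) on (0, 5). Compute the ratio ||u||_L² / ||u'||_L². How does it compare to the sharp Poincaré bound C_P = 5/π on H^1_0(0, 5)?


||u||_L² / ||u'||_L² = 5/(4*π) < C_P = 5/π.

u(x) = -1·sin(4*π/5·x), so u'(x) = -4*π*cos(4*π*x/5)/5.
Writing u(x) = A·sin(kπx/L) with A = -1 and k = 4, use ∫_0^L sin²(kπx/L) dx = L/2 and ∫_0^L cos²(kπx/L) dx = L/2.
u² = 1·sin²(4*π/5·x) and (u')² = 16*π^2/25·cos²(4*π/5·x), and each of sin², cos² integrates to L/2 = 5/2 over (0, 5).
∫_0^5 u² dx = 5/2, so ||u||_L² = sqrt(10)/2.
∫_0^5 (u')² dx = 8*π^2/5, so ||u'||_L² = 2*sqrt(10)*π/5.
Ratio ||u||_L² / ||u'||_L² = 5/(4*π).
Sharp Poincaré constant on H^1_0(0, 5) is C_P = L/π = 5/π, achieved by sin(π/5·x).
This is the k = 4 harmonic; the ratio L/(kπ) is strictly less than C_P = L/π, consistent with the sharp inequality ||u||_L² ≤ C_P ||u'||_L².


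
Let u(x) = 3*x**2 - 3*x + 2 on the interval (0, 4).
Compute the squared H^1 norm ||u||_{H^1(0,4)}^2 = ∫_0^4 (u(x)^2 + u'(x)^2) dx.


||u||_{H^1}^2 = 7876/5

The H^1 norm (squared) on an interval (0, L) is
  ||u||_{H^1}^2 = ∫_0^L u(x)^2 dx + ∫_0^L u'(x)^2 dx.
Compute u'(x) = 6*x - 3.
Then u(x)^2 = 9*x**4 - 18*x**3 + 21*x**2 - 12*x + 4 and u'(x)^2 = 36*x**2 - 36*x + 9.
Integrate each monomial from 0 to 4 using ∫_0^4 c·x^n dx = c·4^(n+1)/(n+1):
  ∫_0^4 u(x)^2 dx = ∫_0^4 (9*x^4 - 18*x^3 + 21*x^2 - 12*x + 4) dx. Term by term:
    ∫_0^4 9*x^4 dx = 9216/5;  ∫_0^4 -18*x^3 dx = -1152;  ∫_0^4 21*x^2 dx = 448;
    ∫_0^4 -12*x dx = -96;  ∫_0^4 4 dx = 16.
  Sum: 9216/5 − 1152 + 448 − 96 + 16 = 5296/5.
  ∫_0^4 u'(x)^2 dx = ∫_0^4 (36*x^2 - 36*x + 9) dx. Term by term:
    ∫_0^4 36*x^2 dx = 768;  ∫_0^4 -36*x dx = -288;  ∫_0^4 9 dx = 36.
  Sum: 768 − 288 + 36 = 516.
Adding: ||u||_{H^1}^2 = 5296/5 + 516 = 7876/5.


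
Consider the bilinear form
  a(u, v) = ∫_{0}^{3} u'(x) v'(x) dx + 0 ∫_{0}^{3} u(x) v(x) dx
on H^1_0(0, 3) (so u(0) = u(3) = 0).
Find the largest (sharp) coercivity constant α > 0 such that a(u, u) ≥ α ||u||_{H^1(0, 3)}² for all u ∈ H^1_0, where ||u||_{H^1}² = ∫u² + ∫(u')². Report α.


α = π^2/(9 + π^2)

Coercivity of a(·,·) on H^1_0(0, 3) means a(u, u) ≥ α ||u||_{H^1}² for every u ∈ H^1_0.
The interval has length L = 3, and Poincaré/coercivity depend only on L. Here a(u, u) = ∫(u')² + (0)·∫u².
Here c = 0, so a(u,u) = ∫(u')² alone. The condition a(u,u) ≥ α||u||_{H^1}² reads (1−α)∫(u')² ≥ (α−c)∫u². Any admissible α is ≤ 1 (rapidly oscillating u have ∫u²/∫(u')² → 0), and α = 1 would force 0 ≥ (1−c)∫u², impossible since c < 1; so 1−α > 0. By the sharp Poincaré inequality on H^1_0 of an interval of length L, ∫(u')² ≥ (π/L)²∫u² with equality for the first sine mode sin(π(x−x₀)/L) (x₀ the left endpoint), so the inequality holds for all u iff (1−α)(π/L)² ≥ α − c, i.e. α ≤ ((π/L)² + c)/((π/L)² + 1) = (1 + c(L/π)²)/(1 + (L/π)²). (Direct route, valid since c ≤ 0: Poincaré gives c∫u² ≥ c(L/π)²∫(u')², so a(u,u) ≥ (1 + c(L/π)²)∫(u')², while ||u||_{H^1}² ≤ (1 + (L/π)²)∫(u')²; dividing yields the same α.) With (π/L)² = π^2/9 and c = 0, the largest admissible constant is α = ((π/L)² + c)/((π/L)² + 1).
Simplifying, α = π^2/(9 + π^2).
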